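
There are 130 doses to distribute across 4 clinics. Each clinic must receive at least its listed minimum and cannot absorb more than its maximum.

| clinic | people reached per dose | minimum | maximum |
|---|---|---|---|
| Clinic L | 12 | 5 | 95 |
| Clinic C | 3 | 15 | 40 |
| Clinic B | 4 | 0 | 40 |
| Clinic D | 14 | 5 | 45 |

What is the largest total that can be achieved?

Meeting every minimum uses 5+15+0+5 = 25 doses, leaving 105.
Highest people reached per dose first: Clinic D 14 > Clinic L 12 > Clinic B 4 > Clinic C 3.
Clinic D: +40 to 45 (cap) ; 65 left.
Clinic L: +65 (room for 90) → 70. Pool exhausted.
Total = 12×70 + 3×15 + 14×45 = 1515.

1515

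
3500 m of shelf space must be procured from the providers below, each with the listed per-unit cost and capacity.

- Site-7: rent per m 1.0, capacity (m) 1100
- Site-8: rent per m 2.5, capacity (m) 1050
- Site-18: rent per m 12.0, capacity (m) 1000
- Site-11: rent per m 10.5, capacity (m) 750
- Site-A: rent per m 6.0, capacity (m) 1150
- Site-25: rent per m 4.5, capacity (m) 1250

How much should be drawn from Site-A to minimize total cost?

100

Cheapest first:
Site-7 at 1.0: take all 1100 m → 2400 still needed.
Site-8 (2.5): use full 1050 → 1350 m to go.
Take 1250 from Site-25 at 4.5 → need 100 more.
Take 100 from Site-A at 6.0 to finish.
Site-11, Site-18: unused.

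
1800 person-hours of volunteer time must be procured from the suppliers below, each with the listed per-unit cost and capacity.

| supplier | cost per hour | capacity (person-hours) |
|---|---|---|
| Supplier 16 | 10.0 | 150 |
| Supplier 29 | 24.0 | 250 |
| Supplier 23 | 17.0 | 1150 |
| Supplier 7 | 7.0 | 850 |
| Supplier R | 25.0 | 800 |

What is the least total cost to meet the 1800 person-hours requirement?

21050

Use suppliers in increasing cost order.
Supplier 7 (7.0): use full 850 → 950 person-hours to go.
Take 150 from Supplier 16 at 10.0 → need 800 more.
Take 800 from Supplier 23 at 17.0 to finish.
Supplier 29, Supplier R: unused.
Cost = 850×7.0 + 150×10.0 + 800×17.0 = 21050.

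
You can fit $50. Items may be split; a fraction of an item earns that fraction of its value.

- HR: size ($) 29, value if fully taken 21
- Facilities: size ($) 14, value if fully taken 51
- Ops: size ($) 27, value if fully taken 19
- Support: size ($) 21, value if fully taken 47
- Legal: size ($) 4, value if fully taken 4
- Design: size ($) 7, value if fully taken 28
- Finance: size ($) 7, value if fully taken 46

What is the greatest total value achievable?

173

Sort by value density: Finance 46/7≈6.57, Design 28/7≈4, Facilities 51/14≈3.64, Support 47/21≈2.24, Legal 4/4≈1, HR 21/29≈0.724, Ops 19/27≈0.704.
Take all of Finance (7 $, value 46) → 43 $ left.
Take all of Design (7 $, value 28) → 36 $ left.
Take all of Facilities (14 $, value 51) → 22 $ left.
Support: take in full, 21 $ for value 47 → 1 left.
Only 1 $ remain; take 1/4 of Legal for value 4×1/4 = 1.
Total value = 173.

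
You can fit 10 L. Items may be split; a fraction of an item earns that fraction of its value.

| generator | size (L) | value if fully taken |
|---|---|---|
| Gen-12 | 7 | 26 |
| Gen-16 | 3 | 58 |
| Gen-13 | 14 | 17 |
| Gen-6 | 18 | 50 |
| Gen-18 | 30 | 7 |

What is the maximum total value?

Best value per unit of size first: Gen-16 58/3≈19.3, Gen-12 26/7≈3.71, Gen-6 50/18≈2.78, Gen-13 17/14≈1.21, Gen-18 7/30≈0.233.
All 3 L of Gen-16 fit (value 58) — 7 remain.
Take all of Gen-12 (7 L, value 26) — 0 L left.
Total value = 84.

84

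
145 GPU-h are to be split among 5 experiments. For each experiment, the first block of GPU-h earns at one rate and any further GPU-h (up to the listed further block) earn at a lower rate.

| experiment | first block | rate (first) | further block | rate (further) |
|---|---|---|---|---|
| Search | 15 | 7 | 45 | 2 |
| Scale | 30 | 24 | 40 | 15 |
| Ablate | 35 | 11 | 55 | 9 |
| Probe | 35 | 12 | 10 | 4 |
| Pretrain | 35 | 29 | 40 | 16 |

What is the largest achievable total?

Treat each block as its own option and order by rate: Pretrain/first 29 > Scale/first 24 > Pretrain/second 16 > Scale/second 15 > Probe/first 12 > Ablate/first 11 > Ablate/second 9 > Search/first 7 > Probe/second 4 > Search/second 2.
Pretrain/first (29): +35 ; 110 left.
Fill Scale first block (30 at 24) ; 80 left.
Pretrain/second (16): +40 ; 40 left.
Scale/second (15): +40 ; 0 left.
Total = 29×35 + 24×30 + 16×40 + 15×40 = 2975.

2975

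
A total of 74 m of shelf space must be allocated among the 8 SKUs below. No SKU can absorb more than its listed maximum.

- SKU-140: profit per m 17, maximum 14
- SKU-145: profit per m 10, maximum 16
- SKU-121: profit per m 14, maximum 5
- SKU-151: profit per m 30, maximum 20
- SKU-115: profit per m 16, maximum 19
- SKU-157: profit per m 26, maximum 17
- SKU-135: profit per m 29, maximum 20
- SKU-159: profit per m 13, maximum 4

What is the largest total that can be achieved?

1908

Rank by profit per m: SKU-151 30 > SKU-135 29 > SKU-157 26 > SKU-140 17 > SKU-115 16 > SKU-121 14 > SKU-159 13 > SKU-145 10.
Give SKU-151 20 to hit its cap of 20 ; 54 left.
Give SKU-135 20 to hit its cap of 20 ; 34 left.
SKU-157 takes 17 to reach its cap of 17 ; 17 left.
SKU-140: +14 to 14 (cap) ; 3 left.
SKU-115 has room for 19 but only 3 remain, so it gets 3.
Total = 17×14 + 30×20 + 16×3 + 26×17 + 29×20 = 1908.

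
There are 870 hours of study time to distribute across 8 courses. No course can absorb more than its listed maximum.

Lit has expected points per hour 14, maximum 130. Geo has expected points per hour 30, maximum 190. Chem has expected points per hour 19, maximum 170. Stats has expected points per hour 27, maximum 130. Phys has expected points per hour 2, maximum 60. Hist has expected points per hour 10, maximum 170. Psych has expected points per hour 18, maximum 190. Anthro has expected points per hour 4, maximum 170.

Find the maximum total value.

Order the courses by expected points per hour: Geo 30 > Stats 27 > Chem 19 > Psych 18 > Lit 14 > Hist 10 > Anthro 4 > Phys 2.
Geo: +190 to 190 (cap) — 680 left.
Stats: +130 to 130 (cap) — 550 left.
Chem takes 170 to reach its cap of 170 — 380 left.
Psych takes 190 to reach its cap of 190 — 190 left.
Give Lit 130 to hit its cap of 130 — 60 left.
Only 60 left; Hist takes them to reach 60.
Total = 14×130 + 30×190 + 19×170 + 27×130 + 10×60 + 18×190 = 18280.

18280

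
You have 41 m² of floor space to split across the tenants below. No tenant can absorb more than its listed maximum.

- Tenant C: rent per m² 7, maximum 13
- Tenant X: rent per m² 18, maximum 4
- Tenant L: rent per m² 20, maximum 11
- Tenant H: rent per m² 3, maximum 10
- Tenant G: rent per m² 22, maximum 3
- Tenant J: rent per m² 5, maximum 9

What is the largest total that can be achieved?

Order the tenants by rent per m²: Tenant G 22 > Tenant L 20 > Tenant X 18 > Tenant C 7 > Tenant J 5 > Tenant H 3.
Tenant G: +3 to 3 (cap) ; 38 left.
Tenant L takes 11 to reach its cap of 11 ; 27 left.
Give Tenant X 4 to hit its cap of 4 ; 23 left.
Give Tenant C 13 to hit its cap of 13 ; 10 left.
Tenant J takes 9 to reach its cap of 9 ; 1 left.
Tenant H: +1 (room for 10) → 1. Pool exhausted.
Total = 7×13 + 18×4 + 20×11 + 3×1 + 22×3 + 5×9 = 497.

497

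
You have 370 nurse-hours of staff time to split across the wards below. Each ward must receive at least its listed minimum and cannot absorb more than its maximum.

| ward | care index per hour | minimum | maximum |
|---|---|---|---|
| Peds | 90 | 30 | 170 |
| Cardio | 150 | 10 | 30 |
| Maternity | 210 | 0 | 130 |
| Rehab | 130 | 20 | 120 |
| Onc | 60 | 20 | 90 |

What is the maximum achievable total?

54900

Meeting every minimum uses 30+10+0+20+20 = 80 nurse-hours, leaving 290.
Rank by care index per hour: Maternity 210 > Cardio 150 > Rehab 130 > Peds 90 > Onc 60.
Maternity takes 130 more to reach its cap of 130 ; 160 left.
Cardio: +20 to 30 (cap) ; 140 left.
Rehab: +100 to 120 (cap) ; 40 left.
Peds has room for 140 more but only 40 remain, so it gets 70.
Total = 90×70 + 150×30 + 210×130 + 130×120 + 60×20 = 54900.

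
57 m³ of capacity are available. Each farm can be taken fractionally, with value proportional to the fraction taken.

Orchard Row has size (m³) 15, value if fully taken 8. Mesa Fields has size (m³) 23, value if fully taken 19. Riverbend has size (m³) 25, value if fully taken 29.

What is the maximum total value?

Best value per unit of size first: Riverbend 29/25≈1.16, Mesa Fields 19/23≈0.826, Orchard Row 8/15≈0.533.
Riverbend: take in full, 25 m³ for value 29 → 32 left.
Mesa Fields: take in full, 23 m³ for value 19 → 9 left.
Fill the last 9 m³ with part of Orchard Row: 9/15 of it earns 4.8.
Total value = 52.8.

52.8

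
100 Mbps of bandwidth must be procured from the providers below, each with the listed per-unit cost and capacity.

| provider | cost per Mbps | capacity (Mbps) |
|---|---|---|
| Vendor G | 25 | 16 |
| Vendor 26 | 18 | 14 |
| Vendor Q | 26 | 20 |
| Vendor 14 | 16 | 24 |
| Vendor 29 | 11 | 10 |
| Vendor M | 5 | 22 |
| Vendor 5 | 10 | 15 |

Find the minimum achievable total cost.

1381

Use providers in increasing cost order.
Vendor M (5): use full 22 — 78 Mbps to go.
Vendor 5 at 10: take all 15 Mbps — 63 still needed.
Vendor 29 at 11: take all 10 Mbps — 53 still needed.
Vendor 14 (16): use full 24 — 29 Mbps to go.
Vendor 26 (18): use full 14 — 15 Mbps to go.
Vendor G at 25: take 15 of its 16 — requirement met.
Vendor Q: unused.
Cost = 22×5 + 15×10 + 10×11 + 24×16 + 14×18 + 15×25 = 1381.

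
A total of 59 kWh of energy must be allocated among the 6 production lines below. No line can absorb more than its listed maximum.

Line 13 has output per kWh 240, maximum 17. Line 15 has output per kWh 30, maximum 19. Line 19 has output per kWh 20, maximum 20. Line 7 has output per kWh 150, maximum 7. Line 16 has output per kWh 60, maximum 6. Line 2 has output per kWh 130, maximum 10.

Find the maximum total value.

Order the production lines by output per kWh: Line 13 240 > Line 7 150 > Line 2 130 > Line 16 60 > Line 15 30 > Line 19 20.
Line 13 takes 17 to reach its cap of 17 — 42 left.
Give Line 7 7 to hit its cap of 7 — 35 left.
Give Line 2 10 to hit its cap of 10 — 25 left.
Line 16: +6 to 6 (cap) — 19 left.
Line 15 takes 19 to reach its cap of 19 — 0 left.
Total = 240×17 + 30×19 + 150×7 + 60×6 + 130×10 = 7360.

7360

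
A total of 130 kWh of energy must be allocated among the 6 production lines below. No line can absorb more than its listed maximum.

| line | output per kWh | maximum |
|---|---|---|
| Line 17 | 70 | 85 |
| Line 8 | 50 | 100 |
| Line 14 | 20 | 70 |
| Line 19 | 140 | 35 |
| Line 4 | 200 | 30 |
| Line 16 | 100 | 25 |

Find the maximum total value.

Order the production lines by output per kWh: Line 4 200 > Line 19 140 > Line 16 100 > Line 17 70 > Line 8 50 > Line 14 20.
Line 4 takes 30 to reach its cap of 30 — 100 left.
Line 19: +35 to 35 (cap) — 65 left.
Give Line 16 25 to hit its cap of 25 — 40 left.
Line 17: +40 (room for 85) → 40. Pool exhausted.
Total = 70×40 + 140×35 + 200×30 + 100×25 = 16200.

16200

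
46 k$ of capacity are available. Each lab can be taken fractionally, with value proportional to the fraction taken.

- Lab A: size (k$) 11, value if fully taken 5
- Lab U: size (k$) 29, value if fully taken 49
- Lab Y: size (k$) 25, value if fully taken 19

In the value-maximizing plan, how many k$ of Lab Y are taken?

Sort by value density: Lab U 49/29≈1.69, Lab Y 19/25≈0.76, Lab A 5/11≈0.455.
All 29 k$ of Lab U fit (value 49) — 17 remain.
17 k$ left: a 17/25 share of Lab Y gives 19×17/25 = 12.92.

17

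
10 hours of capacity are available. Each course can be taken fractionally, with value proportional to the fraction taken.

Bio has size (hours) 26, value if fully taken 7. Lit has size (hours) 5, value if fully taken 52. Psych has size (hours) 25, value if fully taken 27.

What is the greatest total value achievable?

Sort by value density: Lit 52/5≈10.4, Psych 27/25≈1.08, Bio 7/26≈0.269.
Lit: take in full, 5 hours for value 52 ; 5 left.
Fill the last 5 hours with part of Psych: 5/25 of it earns 5.4.
Total value = 57.4.

57.4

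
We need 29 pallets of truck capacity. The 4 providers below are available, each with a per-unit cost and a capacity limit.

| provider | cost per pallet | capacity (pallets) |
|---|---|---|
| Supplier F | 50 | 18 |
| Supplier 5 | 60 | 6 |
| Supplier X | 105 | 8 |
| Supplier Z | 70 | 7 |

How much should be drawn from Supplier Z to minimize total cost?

5

Use providers in increasing cost order.
Supplier F (50): use full 18 → 11 pallets to go.
Supplier 5 at 60: take all 6 pallets → 5 still needed.
Supplier Z at 70: take 5 of its 7 → requirement met.
Supplier X: unused.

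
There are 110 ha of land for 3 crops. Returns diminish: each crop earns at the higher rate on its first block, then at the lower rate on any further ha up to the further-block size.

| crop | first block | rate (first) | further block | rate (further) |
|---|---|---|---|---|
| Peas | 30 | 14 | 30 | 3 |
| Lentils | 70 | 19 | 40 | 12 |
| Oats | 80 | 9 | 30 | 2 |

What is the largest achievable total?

Treat each block as its own option and order by rate: Lentils/T1 19 > Peas/T1 14 > Lentils/T2 12 > Oats/T1 9 > Peas/T2 3 > Oats/T2 2.
Lentils/T1 (19): +70 ; 40 left.
Peas/T1 (14): +30 ; 10 left.
10 remain; put them into Lentils T2 at 12.
Total = 19×70 + 14×30 + 12×10 = 1870.

1870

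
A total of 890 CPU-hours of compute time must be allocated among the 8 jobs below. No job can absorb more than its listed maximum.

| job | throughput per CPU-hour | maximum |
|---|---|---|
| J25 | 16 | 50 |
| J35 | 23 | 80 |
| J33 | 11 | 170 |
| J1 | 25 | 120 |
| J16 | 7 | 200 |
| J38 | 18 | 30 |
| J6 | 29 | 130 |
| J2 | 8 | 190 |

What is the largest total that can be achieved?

14180

Rank by throughput per CPU-hour: J6 29 > J1 25 > J35 23 > J38 18 > J25 16 > J33 11 > J2 8 > J16 7.
J6: +130 to 130 (cap) — 760 left.
Give J1 120 to hit its cap of 120 — 640 left.
J35 takes 80 to reach its cap of 80 — 560 left.
Give J38 30 to hit its cap of 30 — 530 left.
J25 takes 50 to reach its cap of 50 — 480 left.
Give J33 170 to hit its cap of 170 — 310 left.
J2: +190 to 190 (cap) — 120 left.
J16: +120 (room for 200) → 120. Pool exhausted.
Total = 16×50 + 23×80 + 11×170 + 25×120 + 7×120 + 18×30 + 29×130 + 8×190 = 14180.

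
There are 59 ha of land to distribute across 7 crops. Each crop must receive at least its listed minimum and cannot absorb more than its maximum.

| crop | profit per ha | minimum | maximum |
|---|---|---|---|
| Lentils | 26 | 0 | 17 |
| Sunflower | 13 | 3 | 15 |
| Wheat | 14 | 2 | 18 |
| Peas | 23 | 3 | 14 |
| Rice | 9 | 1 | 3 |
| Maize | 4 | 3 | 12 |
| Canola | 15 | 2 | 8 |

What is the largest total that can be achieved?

1126

Meeting every minimum uses 0+3+2+3+1+3+2 = 14 ha, leaving 45.
Order the crops by profit per ha: Lentils 26 > Peas 23 > Canola 15 > Wheat 14 > Sunflower 13 > Rice 9 > Maize 4.
Lentils: +17 to 17 (cap) ; 28 left.
Peas takes 11 more to reach its cap of 14 ; 17 left.
Canola: +6 to 8 (cap) ; 11 left.
Wheat: +11 (room for 16) → 13. Pool exhausted.
Total = 26×17 + 13×3 + 14×13 + 23×14 + 9×1 + 4×3 + 15×8 = 1126.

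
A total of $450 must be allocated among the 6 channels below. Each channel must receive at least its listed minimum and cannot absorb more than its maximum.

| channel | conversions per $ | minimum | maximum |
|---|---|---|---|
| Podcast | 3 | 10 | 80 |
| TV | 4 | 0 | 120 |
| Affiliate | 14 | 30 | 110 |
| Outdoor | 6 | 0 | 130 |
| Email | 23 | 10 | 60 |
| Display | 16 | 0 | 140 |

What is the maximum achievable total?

5970

Meeting every minimum uses 10+0+30+0+10+0 = 50 $, leaving 400.
Highest conversions per $ first: Email 23 > Display 16 > Affiliate 14 > Outdoor 6 > TV 4 > Podcast 3.
Email: +50 to 60 (cap) — 350 left.
Display: +140 to 140 (cap) — 210 left.
Give Affiliate 80 more to hit its cap of 110 — 130 left.
Outdoor takes 130 more to reach its cap of 130 — 0 left.
Total = 3×10 + 14×110 + 6×130 + 23×60 + 16×140 = 5970.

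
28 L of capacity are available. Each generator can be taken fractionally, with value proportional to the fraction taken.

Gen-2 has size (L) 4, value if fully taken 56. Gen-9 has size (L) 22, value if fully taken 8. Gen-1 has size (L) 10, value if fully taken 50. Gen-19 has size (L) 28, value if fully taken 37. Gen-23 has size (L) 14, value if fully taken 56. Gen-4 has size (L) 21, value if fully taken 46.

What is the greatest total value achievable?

162

Best value per unit of size first: Gen-2 56/4≈14, Gen-1 50/10≈5, Gen-23 56/14≈4, Gen-4 46/21≈2.19, Gen-19 37/28≈1.32, Gen-9 8/22≈0.364.
Gen-2: take in full, 4 L for value 56 — 24 left.
Gen-1: take in full, 10 L for value 50 — 14 left.
All 14 L of Gen-23 fit (value 56) — 0 remain.
Total value = 162.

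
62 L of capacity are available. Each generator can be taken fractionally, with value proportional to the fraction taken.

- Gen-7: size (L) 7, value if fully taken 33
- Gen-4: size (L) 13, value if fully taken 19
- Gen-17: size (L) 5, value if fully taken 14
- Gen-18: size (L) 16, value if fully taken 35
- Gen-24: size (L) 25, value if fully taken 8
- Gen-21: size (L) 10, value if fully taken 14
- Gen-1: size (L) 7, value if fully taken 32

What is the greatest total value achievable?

Rank by value-to-size ratio: Gen-7 33/7≈4.71, Gen-1 32/7≈4.57, Gen-17 14/5≈2.8, Gen-18 35/16≈2.19, Gen-4 19/13≈1.46, Gen-21 14/10≈1.4, Gen-24 8/25≈0.32.
All 7 L of Gen-7 fit (value 33) — 55 remain.
Take all of Gen-1 (7 L, value 32) — 48 L left.
Gen-17: take in full, 5 L for value 14 — 43 left.
Gen-18: take in full, 16 L for value 35 — 27 left.
All 13 L of Gen-4 fit (value 19) — 14 remain.
Take all of Gen-21 (10 L, value 14) — 4 L left.
Only 4 L remain; take 4/25 of Gen-24 for value 8×4/25 = 1.28.
Total value = 148.28.

148.28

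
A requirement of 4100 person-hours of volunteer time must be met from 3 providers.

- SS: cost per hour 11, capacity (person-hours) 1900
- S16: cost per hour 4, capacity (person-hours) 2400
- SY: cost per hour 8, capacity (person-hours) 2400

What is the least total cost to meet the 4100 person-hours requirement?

23200

Cheapest first:
S16 (4): use full 2400 ; 1700 person-hours to go.
SY (8): take the remaining 1700 ; done.
SS: unused.
Cost = 2400×4 + 1700×8 = 23200.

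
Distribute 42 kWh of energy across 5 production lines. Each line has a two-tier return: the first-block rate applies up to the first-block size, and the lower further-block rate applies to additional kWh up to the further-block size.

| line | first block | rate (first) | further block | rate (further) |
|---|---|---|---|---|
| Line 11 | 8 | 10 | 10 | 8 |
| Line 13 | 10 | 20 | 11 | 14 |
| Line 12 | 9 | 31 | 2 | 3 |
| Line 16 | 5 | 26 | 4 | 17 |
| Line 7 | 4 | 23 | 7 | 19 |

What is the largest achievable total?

Order all 10 blocks by rate: Line 12/tier1 31 > Line 16/tier1 26 > Line 7/tier1 23 > Line 13/tier1 20 > Line 7/tier2 19 > Line 16/tier2 17 > Line 13/tier2 14 > Line 11/tier1 10 > Line 11/tier2 8 > Line 12/tier2 3.
Fill Line 12 tier1 block (9 at 31) — 33 left.
Fill Line 16 tier1 block (5 at 26) — 28 left.
Line 7/tier1 (23): +4 — 24 left.
Line 13/tier1 (20): +10 — 14 left.
Fill Line 7 tier2 block (7 at 19) — 7 left.
Line 16/tier2 (17): +4 — 3 left.
Line 13/tier2: +3 of 11 at 14; pool empty.
Total = 31×9 + 26×5 + 23×4 + 20×10 + 19×7 + 17×4 + 14×3 = 944.

944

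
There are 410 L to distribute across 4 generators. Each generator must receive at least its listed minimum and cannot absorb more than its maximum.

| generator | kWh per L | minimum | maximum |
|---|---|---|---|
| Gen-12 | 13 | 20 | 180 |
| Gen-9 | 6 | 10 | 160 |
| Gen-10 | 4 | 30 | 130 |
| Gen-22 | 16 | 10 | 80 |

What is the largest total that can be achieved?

Meeting every minimum uses 20+10+30+10 = 70 L, leaving 340.
Highest kWh per L first: Gen-22 16 > Gen-12 13 > Gen-9 6 > Gen-10 4.
Gen-22 takes 70 more to reach its cap of 80 ; 270 left.
Give Gen-12 160 more to hit its cap of 180 ; 110 left.
Gen-9: +110 (room for 150) → 120. Pool exhausted.
Total = 13×180 + 6×120 + 4×30 + 16×80 = 4460.

4460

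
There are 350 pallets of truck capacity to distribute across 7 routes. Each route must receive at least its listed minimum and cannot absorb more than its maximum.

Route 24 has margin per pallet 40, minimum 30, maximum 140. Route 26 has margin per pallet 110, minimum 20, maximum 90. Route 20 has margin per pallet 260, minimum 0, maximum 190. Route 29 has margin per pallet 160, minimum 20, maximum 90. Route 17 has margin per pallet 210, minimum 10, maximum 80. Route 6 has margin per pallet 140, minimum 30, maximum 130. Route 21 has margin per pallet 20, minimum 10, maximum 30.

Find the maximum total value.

70900

Meeting every minimum uses 30+20+0+20+10+30+10 = 120 pallets, leaving 230.
Highest margin per pallet first: Route 20 260 > Route 17 210 > Route 29 160 > Route 6 140 > Route 26 110 > Route 24 40 > Route 21 20.
Route 20 takes 190 more to reach its cap of 190 → 40 left.
Route 17: +40 (room for 70) → 50. Pool exhausted.
Total = 40×30 + 110×20 + 260×190 + 160×20 + 210×50 + 140×30 + 20×10 = 70900.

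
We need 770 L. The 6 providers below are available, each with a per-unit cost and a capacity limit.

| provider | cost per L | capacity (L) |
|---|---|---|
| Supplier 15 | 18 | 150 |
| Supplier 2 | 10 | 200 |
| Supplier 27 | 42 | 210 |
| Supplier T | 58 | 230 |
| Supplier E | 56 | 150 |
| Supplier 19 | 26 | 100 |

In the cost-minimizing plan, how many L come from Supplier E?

Cheapest first:
Supplier 2 at 10: take all 200 L — 570 still needed.
Take 150 from Supplier 15 at 18 — need 420 more.
Supplier 19 at 26: take all 100 L — 320 still needed.
Supplier 27 (42): use full 210 — 110 L to go.
Take 110 from Supplier E at 56 to finish.
Supplier T: unused.

110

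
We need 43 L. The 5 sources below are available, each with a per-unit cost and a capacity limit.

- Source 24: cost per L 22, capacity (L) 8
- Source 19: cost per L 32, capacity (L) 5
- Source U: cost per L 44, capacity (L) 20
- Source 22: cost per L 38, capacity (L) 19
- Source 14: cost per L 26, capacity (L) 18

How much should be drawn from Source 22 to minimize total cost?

12

Use sources in increasing cost order.
Source 24 (22): use full 8 → 35 L to go.
Take 18 from Source 14 at 26 → need 17 more.
Source 19 at 32: take all 5 L → 12 still needed.
Take 12 from Source 22 at 38 to finish.
Source U: unused.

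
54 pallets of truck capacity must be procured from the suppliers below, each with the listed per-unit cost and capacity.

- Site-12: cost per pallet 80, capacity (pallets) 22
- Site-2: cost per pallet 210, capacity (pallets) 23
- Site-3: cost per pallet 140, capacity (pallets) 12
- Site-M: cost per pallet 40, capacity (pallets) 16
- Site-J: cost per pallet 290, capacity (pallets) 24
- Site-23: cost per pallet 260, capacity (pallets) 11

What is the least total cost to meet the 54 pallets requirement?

4920

Fill from the cheapest supplier first.
Site-M at 40: take all 16 pallets → 38 still needed.
Site-12 (80): use full 22 → 16 pallets to go.
Site-3 at 140: take all 12 pallets → 4 still needed.
Site-2 at 210: take 4 of its 23 → requirement met.
Site-23, Site-J: unused.
Cost = 16×40 + 22×80 + 12×140 + 4×210 = 4920.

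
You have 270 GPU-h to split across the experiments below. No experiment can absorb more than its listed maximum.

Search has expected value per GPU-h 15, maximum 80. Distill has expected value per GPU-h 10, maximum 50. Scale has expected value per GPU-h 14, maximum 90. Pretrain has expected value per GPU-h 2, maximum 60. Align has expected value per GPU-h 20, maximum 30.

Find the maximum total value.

Highest expected value per GPU-h first: Align 20 > Search 15 > Scale 14 > Distill 10 > Pretrain 2.
Align: +30 to 30 (cap) → 240 left.
Give Search 80 to hit its cap of 80 → 160 left.
Scale takes 90 to reach its cap of 90 → 70 left.
Give Distill 50 to hit its cap of 50 → 20 left.
Pretrain: +20 (room for 60) → 20. Pool exhausted.
Total = 15×80 + 10×50 + 14×90 + 2×20 + 20×30 = 3600.

3600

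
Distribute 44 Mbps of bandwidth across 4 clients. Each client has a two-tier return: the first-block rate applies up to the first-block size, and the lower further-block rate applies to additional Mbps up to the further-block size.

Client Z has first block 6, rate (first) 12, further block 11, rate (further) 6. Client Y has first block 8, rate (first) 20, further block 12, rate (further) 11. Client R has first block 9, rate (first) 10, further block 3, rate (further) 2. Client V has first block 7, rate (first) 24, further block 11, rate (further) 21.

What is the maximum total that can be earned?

763

Rank every tier by rate: Client V/tier1 24 > Client V/tier2 21 > Client Y/tier1 20 > Client Z/tier1 12 > Client Y/tier2 11 > Client R/tier1 10 > Client Z/tier2 6 > Client R/tier2 2.
Client V/tier1 (24): +7 ; 37 left.
Client V tier2 at 21: fill all 11 ; 26 left.
Client Y/tier1 (20): +8 ; 18 left.
Client Z tier1 at 12: fill all 6 ; 12 left.
Client Y tier2 at 11: fill all 12 ; 0 left.
Total = 24×7 + 21×11 + 20×8 + 12×6 + 11×12 = 763.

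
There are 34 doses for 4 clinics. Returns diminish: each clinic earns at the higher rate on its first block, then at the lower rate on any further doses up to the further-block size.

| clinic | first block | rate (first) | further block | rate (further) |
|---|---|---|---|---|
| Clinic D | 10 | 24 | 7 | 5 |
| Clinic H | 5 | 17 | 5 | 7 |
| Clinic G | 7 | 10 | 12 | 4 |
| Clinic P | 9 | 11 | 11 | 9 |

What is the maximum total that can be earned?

Order all 8 blocks by rate: Clinic D/first 24 > Clinic H/first 17 > Clinic P/first 11 > Clinic G/first 10 > Clinic P/second 9 > Clinic H/second 7 > Clinic D/second 5 > Clinic G/second 4.
Clinic D/first (24): +10 → 24 left.
Clinic H first at 17: fill all 5 → 19 left.
Clinic P/first (11): +9 → 10 left.
Fill Clinic G first block (7 at 10) → 3 left.
3 remain; put them into Clinic P second at 9.
Total = 24×10 + 17×5 + 11×9 + 10×7 + 9×3 = 521.

521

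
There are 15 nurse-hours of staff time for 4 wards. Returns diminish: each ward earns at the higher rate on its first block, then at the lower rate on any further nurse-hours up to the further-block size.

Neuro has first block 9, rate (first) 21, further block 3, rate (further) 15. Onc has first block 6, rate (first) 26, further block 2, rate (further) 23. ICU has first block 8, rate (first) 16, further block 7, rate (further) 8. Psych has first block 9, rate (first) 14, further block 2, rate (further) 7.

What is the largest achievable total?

Order all 8 blocks by rate: Onc/tier1 26 > Onc/tier2 23 > Neuro/tier1 21 > ICU/tier1 16 > Neuro/tier2 15 > Psych/tier1 14 > ICU/tier2 8 > Psych/tier2 7.
Onc tier1 at 26: fill all 6 — 9 left.
Fill Onc tier2 block (2 at 23) — 7 left.
Neuro tier1 at 21: only 7 left, fill 7.
Total = 26×6 + 23×2 + 21×7 = 349.

349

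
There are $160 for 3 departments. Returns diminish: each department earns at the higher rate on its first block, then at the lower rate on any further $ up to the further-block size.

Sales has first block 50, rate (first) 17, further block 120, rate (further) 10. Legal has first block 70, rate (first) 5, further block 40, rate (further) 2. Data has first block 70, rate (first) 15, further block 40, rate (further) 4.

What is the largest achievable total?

Treat each block as its own option and order by rate: Sales/tier1 17 > Data/tier1 15 > Sales/tier2 10 > Legal/tier1 5 > Data/tier2 4 > Legal/tier2 2.
Sales tier1 at 17: fill all 50 → 110 left.
Fill Data tier1 block (70 at 15) → 40 left.
Sales/tier2: +40 of 120 at 10; pool empty.
Total = 17×50 + 15×70 + 10×40 = 2300.

2300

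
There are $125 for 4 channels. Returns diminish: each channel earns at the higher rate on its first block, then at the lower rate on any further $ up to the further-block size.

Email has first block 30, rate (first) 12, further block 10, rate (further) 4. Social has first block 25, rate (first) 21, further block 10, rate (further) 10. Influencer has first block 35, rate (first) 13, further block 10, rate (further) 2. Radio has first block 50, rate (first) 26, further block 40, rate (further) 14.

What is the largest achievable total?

Treat each block as its own option and order by rate: Radio/tier1 26 > Social/tier1 21 > Radio/tier2 14 > Influencer/tier1 13 > Email/tier1 12 > Social/tier2 10 > Email/tier2 4 > Influencer/tier2 2.
Fill Radio tier1 block (50 at 26) ; 75 left.
Fill Social tier1 block (25 at 21) ; 50 left.
Radio tier2 at 14: fill all 40 ; 10 left.
Influencer/tier1: +10 of 35 at 13; pool empty.
Total = 26×50 + 21×25 + 14×40 + 13×10 = 2515.

2515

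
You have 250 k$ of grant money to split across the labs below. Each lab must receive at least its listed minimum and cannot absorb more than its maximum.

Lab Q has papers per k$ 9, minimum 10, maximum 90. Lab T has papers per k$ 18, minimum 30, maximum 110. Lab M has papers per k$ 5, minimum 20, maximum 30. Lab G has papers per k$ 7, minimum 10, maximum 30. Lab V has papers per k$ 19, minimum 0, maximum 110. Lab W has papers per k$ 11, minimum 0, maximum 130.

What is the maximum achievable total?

Meeting every minimum uses 10+30+20+10+0+0 = 70 k$, leaving 180.
Highest papers per k$ first: Lab V 19 > Lab T 18 > Lab W 11 > Lab Q 9 > Lab G 7 > Lab M 5.
Give Lab V 110 more to hit its cap of 110 — 70 left.
Lab T has room for 80 more but only 70 remain, so it gets 100.
Total = 9×10 + 18×100 + 5×20 + 7×10 + 19×110 = 4150.

4150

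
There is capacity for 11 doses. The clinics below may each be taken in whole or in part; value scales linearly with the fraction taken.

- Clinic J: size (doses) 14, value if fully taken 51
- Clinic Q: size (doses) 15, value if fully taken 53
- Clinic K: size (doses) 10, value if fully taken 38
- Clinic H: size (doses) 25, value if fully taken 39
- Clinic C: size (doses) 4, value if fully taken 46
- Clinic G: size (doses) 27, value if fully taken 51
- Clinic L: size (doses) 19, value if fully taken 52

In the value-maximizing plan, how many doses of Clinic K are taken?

7

Sort by value density: Clinic C 46/4≈11.5, Clinic K 38/10≈3.8, Clinic J 51/14≈3.64, Clinic Q 53/15≈3.53, Clinic L 52/19≈2.74, Clinic G 51/27≈1.89, Clinic H 39/25≈1.56.
Clinic C: take in full, 4 doses for value 46 ; 7 left.
Only 7 doses remain; take 7/10 of Clinic K for value 38×7/10 = 26.6.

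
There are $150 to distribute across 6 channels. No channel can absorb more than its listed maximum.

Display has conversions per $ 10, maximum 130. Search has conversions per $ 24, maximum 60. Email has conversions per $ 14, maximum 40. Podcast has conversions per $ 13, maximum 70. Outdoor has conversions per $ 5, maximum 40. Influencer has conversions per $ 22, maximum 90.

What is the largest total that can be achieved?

Rank by conversions per $: Search 24 > Influencer 22 > Email 14 > Podcast 13 > Display 10 > Outdoor 5.
Search: +60 to 60 (cap) ; 90 left.
Influencer takes 90 to reach its cap of 90 ; 0 left.
Total = 24×60 + 22×90 = 3420.

3420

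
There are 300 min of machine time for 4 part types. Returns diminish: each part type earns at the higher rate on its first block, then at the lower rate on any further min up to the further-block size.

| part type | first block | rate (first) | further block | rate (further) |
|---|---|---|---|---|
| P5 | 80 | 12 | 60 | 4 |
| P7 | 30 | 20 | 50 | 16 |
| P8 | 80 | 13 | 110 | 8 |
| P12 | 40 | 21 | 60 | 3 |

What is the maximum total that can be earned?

Rank every tier by rate: P12/first 21 > P7/first 20 > P7/second 16 > P8/first 13 > P5/first 12 > P8/second 8 > P5/second 4 > P12/second 3.
P12 first at 21: fill all 40 → 260 left.
Fill P7 first block (30 at 20) → 230 left.
P7/second (16): +50 → 180 left.
P8 first at 13: fill all 80 → 100 left.
P5/first (12): +80 → 20 left.
P8 second at 8: only 20 left, fill 20.
Total = 21×40 + 20×30 + 16×50 + 13×80 + 12×80 + 8×20 = 4400.

4400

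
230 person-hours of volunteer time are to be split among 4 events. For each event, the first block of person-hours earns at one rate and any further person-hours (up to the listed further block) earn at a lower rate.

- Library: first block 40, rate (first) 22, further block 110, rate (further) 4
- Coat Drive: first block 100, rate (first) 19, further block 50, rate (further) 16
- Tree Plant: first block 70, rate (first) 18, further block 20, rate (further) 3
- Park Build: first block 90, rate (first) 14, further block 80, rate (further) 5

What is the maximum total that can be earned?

Rank every tier by rate: Library/tier1 22 > Coat Drive/tier1 19 > Tree Plant/tier1 18 > Coat Drive/tier2 16 > Park Build/tier1 14 > Park Build/tier2 5 > Library/tier2 4 > Tree Plant/tier2 3.
Fill Library tier1 block (40 at 22) ; 190 left.
Fill Coat Drive tier1 block (100 at 19) ; 90 left.
Fill Tree Plant tier1 block (70 at 18) ; 20 left.
20 remain; put them into Coat Drive tier2 at 16.
Total = 22×40 + 19×100 + 18×70 + 16×20 = 4360.

4360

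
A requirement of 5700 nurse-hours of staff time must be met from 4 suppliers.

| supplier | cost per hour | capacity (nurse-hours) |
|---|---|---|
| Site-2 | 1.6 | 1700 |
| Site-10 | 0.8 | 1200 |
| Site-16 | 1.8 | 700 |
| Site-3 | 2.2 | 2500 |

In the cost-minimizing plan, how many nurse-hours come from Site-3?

Cheapest first:
Site-10 at 0.8: take all 1200 nurse-hours → 4500 still needed.
Site-2 at 1.6: take all 1700 nurse-hours → 2800 still needed.
Take 700 from Site-16 at 1.8 → need 2100 more.
Site-3 (2.2): take the remaining 2100 → done.

2100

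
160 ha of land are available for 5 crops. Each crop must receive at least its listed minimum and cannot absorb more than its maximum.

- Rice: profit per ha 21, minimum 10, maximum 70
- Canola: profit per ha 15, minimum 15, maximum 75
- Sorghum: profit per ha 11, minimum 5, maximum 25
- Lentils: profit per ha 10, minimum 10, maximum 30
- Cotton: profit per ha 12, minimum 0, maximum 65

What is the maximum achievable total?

Meeting every minimum uses 10+15+5+10+0 = 40 ha, leaving 120.
Highest profit per ha first: Rice 21 > Canola 15 > Cotton 12 > Sorghum 11 > Lentils 10.
Give Rice 60 more to hit its cap of 70 — 60 left.
Give Canola 60 more to hit its cap of 75 — 0 left.
Total = 21×70 + 15×75 + 11×5 + 10×10 = 2750.

2750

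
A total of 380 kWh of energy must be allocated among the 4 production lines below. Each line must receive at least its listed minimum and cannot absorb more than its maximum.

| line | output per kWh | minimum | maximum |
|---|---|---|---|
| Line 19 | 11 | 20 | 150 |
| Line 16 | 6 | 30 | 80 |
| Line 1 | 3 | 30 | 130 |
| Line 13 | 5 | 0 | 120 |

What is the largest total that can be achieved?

2820

Meeting every minimum uses 20+30+30+0 = 80 kWh, leaving 300.
Order the production lines by output per kWh: Line 19 11 > Line 16 6 > Line 13 5 > Line 1 3.
Line 19 takes 130 more to reach its cap of 150 ; 170 left.
Line 16: +50 to 80 (cap) ; 120 left.
Give Line 13 120 more to hit its cap of 120 ; 0 left.
Total = 11×150 + 6×80 + 3×30 + 5×120 = 2820.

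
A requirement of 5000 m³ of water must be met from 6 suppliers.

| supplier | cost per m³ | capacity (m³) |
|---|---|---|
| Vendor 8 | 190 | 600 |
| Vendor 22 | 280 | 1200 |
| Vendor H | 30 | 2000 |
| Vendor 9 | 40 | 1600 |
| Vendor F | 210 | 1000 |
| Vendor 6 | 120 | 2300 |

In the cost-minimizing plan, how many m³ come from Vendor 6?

1400

Use suppliers in increasing cost order.
Vendor H (30): use full 2000 — 3000 m³ to go.
Vendor 9 at 40: take all 1600 m³ — 1400 still needed.
Vendor 6 at 120: take 1400 of its 2300 — requirement met.
Vendor 8, Vendor F, Vendor 22: unused.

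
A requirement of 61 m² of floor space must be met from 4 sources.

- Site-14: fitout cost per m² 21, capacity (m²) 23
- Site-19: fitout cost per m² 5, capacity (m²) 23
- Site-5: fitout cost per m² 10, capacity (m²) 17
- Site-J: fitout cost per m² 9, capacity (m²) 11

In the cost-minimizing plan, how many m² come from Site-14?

10

Fill from the cheapest source first.
Site-19 (5): use full 23 ; 38 m² to go.
Site-J (9): use full 11 ; 27 m² to go.
Take 17 from Site-5 at 10 ; need 10 more.
Site-14 (21): take the remaining 10 ; done.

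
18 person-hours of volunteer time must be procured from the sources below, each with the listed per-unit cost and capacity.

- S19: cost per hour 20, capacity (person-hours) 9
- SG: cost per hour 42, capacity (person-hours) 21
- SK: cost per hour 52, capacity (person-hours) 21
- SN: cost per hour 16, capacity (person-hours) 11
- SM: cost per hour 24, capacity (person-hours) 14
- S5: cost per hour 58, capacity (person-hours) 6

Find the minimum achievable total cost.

Fill from the cheapest source first.
Take 11 from SN at 16 → need 7 more.
S19 at 20: take 7 of its 9 → requirement met.
SM, SG, SK, S5: unused.
Cost = 11×16 + 7×20 = 316.

316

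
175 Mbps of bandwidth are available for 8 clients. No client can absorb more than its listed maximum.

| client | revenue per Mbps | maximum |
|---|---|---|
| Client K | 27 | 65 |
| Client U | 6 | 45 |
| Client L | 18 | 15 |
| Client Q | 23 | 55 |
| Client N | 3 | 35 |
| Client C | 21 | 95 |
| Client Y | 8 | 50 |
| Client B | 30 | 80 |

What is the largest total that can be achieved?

Rank by revenue per Mbps: Client B 30 > Client K 27 > Client Q 23 > Client C 21 > Client L 18 > Client Y 8 > Client U 6 > Client N 3.
Give Client B 80 to hit its cap of 80 → 95 left.
Give Client K 65 to hit its cap of 65 → 30 left.
Only 30 left; Client Q takes them to reach 30.
Total = 27×65 + 23×30 + 30×80 = 4845.

4845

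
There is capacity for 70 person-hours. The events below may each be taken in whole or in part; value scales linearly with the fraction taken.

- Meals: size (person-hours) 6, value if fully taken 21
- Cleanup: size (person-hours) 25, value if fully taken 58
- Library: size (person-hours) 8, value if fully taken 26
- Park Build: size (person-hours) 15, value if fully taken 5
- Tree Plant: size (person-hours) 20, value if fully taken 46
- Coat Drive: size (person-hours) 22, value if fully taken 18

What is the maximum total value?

Sort by value density: Meals 21/6≈3.5, Library 26/8≈3.25, Cleanup 58/25≈2.32, Tree Plant 46/20≈2.3, Coat Drive 18/22≈0.818, Park Build 5/15≈0.333.
Meals: take in full, 6 person-hours for value 21 ; 64 left.
All 8 person-hours of Library fit (value 26) ; 56 remain.
Cleanup: take in full, 25 person-hours for value 58 ; 31 left.
Take all of Tree Plant (20 person-hours, value 46) ; 11 person-hours left.
11 person-hours left: a 11/22 share of Coat Drive gives 18×11/22 = 9.
Total value = 160.

160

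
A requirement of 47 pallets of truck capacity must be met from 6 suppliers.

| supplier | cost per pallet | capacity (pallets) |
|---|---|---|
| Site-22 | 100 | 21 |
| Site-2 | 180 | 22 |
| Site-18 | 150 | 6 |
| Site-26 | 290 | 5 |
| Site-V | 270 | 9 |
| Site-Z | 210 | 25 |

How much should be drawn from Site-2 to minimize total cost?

20

Cheapest first:
Site-22 (100): use full 21 ; 26 pallets to go.
Site-18 at 150: take all 6 pallets ; 20 still needed.
Site-2 (180): take the remaining 20 ; done.
Site-Z, Site-V, Site-26: unused.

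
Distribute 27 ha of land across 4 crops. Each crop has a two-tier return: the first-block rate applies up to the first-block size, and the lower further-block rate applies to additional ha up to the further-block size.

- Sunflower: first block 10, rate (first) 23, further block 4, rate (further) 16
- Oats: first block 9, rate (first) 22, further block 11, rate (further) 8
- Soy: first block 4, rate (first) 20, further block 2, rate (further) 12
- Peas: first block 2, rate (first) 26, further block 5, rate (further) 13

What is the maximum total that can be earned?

Treat each block as its own option and order by rate: Peas/T1 26 > Sunflower/T1 23 > Oats/T1 22 > Soy/T1 20 > Sunflower/T2 16 > Peas/T2 13 > Soy/T2 12 > Oats/T2 8.
Fill Peas T1 block (2 at 26) → 25 left.
Sunflower T1 at 23: fill all 10 → 15 left.
Fill Oats T1 block (9 at 22) → 6 left.
Soy T1 at 20: fill all 4 → 2 left.
Sunflower/T2: +2 of 4 at 16; pool empty.
Total = 26×2 + 23×10 + 22×9 + 20×4 + 16×2 = 592.

592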